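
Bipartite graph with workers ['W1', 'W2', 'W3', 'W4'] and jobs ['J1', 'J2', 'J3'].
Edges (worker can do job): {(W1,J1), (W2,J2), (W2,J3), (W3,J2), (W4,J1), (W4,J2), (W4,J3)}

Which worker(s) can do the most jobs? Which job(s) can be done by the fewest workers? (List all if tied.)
Most versatile: W4 (3 jobs); Least covered: J1, J3 (2 workers)

Worker degrees (jobs they can do): W1:1, W2:2, W3:1, W4:3
Job degrees (workers who can do it): J1:2, J2:3, J3:2

Maximum worker degree is 3, achieved by: W4
Minimum job degree is 2, achieved by: J1, J3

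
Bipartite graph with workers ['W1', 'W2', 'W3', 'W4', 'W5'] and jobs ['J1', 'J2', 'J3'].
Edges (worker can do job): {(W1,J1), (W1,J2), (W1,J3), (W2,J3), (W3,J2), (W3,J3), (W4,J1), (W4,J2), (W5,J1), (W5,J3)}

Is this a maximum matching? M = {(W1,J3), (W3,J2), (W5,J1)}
Yes, size 3 is maximum

Proposed matching has size 3.
Maximum matching size for this graph: 3.

This is a maximum matching.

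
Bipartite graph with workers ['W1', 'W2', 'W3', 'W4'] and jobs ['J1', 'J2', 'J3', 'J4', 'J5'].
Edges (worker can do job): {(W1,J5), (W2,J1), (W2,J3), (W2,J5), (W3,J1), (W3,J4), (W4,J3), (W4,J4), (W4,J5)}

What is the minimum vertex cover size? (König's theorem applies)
Minimum vertex cover size = 4

By König's theorem: in bipartite graphs,
min vertex cover = max matching = 4

Maximum matching has size 4, so minimum vertex cover also has size 4.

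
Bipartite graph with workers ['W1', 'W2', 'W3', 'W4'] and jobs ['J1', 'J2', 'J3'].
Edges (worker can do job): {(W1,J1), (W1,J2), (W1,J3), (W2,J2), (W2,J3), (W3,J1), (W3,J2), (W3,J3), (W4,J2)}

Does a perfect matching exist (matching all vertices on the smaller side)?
Yes, perfect matching exists (size 3)

Perfect matching: {(W1,J3), (W3,J1), (W4,J2)}
All 3 vertices on the smaller side are matched.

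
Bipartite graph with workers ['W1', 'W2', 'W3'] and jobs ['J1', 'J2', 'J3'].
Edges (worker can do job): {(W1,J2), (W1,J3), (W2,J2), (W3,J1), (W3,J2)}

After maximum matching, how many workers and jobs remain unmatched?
Unmatched: 0 workers, 0 jobs

Maximum matching size: 3
Workers: 3 total, 3 matched, 0 unmatched
Jobs: 3 total, 3 matched, 0 unmatched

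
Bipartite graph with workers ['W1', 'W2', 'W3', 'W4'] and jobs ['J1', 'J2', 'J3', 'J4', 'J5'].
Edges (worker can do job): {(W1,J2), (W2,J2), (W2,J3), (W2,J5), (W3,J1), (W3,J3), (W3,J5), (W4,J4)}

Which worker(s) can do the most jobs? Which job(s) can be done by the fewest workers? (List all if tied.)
Most versatile: W2, W3 (3 jobs); Least covered: J1, J4 (1 workers)

Worker degrees (jobs they can do): W1:1, W2:3, W3:3, W4:1
Job degrees (workers who can do it): J1:1, J2:2, J3:2, J4:1, J5:2

Maximum worker degree is 3, achieved by: W2, W3
Minimum job degree is 1, achieved by: J1, J4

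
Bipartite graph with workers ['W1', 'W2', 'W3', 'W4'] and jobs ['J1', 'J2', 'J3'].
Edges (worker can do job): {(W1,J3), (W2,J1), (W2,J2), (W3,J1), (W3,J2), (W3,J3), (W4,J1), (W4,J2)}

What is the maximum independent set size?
Maximum independent set = 4

By König's theorem:
- Min vertex cover = Max matching = 3
- Max independent set = Total vertices - Min vertex cover
- Max independent set = 7 - 3 = 4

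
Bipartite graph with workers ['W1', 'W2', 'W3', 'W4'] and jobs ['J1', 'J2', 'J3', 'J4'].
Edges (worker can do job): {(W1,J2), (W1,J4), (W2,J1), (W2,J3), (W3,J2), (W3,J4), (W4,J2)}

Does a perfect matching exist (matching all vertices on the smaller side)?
No, maximum matching has size 3 < 4

Maximum matching has size 3, need 4 for perfect matching.
Unmatched workers: ['W1']
Unmatched jobs: ['J3']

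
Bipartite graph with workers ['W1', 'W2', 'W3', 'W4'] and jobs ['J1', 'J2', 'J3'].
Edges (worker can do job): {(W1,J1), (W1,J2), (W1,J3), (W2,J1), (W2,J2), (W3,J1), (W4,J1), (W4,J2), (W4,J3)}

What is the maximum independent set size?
Maximum independent set = 4

By König's theorem:
- Min vertex cover = Max matching = 3
- Max independent set = Total vertices - Min vertex cover
- Max independent set = 7 - 3 = 4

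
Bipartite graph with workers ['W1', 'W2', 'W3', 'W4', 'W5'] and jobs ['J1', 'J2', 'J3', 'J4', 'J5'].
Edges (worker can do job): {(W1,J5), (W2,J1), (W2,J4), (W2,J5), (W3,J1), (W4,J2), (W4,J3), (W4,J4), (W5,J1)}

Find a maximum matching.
Matching: {(W1,J5), (W2,J4), (W3,J1), (W4,J3)}

Maximum matching (size 4):
  W1 → J5
  W2 → J4
  W3 → J1
  W4 → J3

Each worker is assigned to at most one job, and each job to at most one worker.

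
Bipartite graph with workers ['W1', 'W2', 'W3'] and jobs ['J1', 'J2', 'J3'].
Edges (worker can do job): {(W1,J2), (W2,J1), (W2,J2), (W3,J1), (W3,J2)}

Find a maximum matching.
Matching: {(W1,J2), (W3,J1)}

Maximum matching (size 2):
  W1 → J2
  W3 → J1

Each worker is assigned to at most one job, and each job to at most one worker.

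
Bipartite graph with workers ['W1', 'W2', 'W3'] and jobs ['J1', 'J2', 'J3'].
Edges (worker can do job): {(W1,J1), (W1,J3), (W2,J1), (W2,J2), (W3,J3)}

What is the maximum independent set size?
Maximum independent set = 3

By König's theorem:
- Min vertex cover = Max matching = 3
- Max independent set = Total vertices - Min vertex cover
- Max independent set = 6 - 3 = 3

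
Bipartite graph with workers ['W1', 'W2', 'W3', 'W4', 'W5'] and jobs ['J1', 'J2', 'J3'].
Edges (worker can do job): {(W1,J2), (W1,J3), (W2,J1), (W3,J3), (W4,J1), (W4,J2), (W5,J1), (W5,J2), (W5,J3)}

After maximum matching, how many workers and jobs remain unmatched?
Unmatched: 2 workers, 0 jobs

Maximum matching size: 3
Workers: 5 total, 3 matched, 2 unmatched
Jobs: 3 total, 3 matched, 0 unmatched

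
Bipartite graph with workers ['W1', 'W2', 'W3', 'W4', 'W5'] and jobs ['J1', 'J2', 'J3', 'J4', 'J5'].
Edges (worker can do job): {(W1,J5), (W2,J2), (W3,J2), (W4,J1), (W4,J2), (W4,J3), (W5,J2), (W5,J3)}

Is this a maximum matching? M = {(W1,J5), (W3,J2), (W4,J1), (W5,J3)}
Yes, size 4 is maximum

Proposed matching has size 4.
Maximum matching size for this graph: 4.

This is a maximum matching.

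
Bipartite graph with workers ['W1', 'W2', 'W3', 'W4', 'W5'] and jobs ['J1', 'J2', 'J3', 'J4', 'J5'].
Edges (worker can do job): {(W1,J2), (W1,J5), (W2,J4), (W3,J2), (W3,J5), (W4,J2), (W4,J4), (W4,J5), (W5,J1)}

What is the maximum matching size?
Maximum matching size = 4

Maximum matching: {(W1,J2), (W3,J5), (W4,J4), (W5,J1)}
Size: 4

This assigns 4 workers to 4 distinct jobs.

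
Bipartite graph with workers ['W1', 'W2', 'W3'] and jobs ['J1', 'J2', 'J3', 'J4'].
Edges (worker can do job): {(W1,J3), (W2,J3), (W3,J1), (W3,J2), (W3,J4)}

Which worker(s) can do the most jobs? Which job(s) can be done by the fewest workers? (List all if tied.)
Most versatile: W3 (3 jobs); Least covered: J1, J2, J4 (1 workers)

Worker degrees (jobs they can do): W1:1, W2:1, W3:3
Job degrees (workers who can do it): J1:1, J2:1, J3:2, J4:1

Maximum worker degree is 3, achieved by: W3
Minimum job degree is 1, achieved by: J1, J2, J4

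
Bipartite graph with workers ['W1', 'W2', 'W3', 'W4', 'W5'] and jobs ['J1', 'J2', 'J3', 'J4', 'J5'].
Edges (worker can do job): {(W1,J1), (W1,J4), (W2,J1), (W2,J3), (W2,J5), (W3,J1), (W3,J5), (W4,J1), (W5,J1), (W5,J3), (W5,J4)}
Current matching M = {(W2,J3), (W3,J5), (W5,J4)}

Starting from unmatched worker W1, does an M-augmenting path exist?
Yes: W1 → J4 → W5 → J1

An M-augmenting path alternates non-matching / matching edges, starting and ending at unmatched vertices.
Path: W1 → J4 → W5 → J1
(J1 is unmatched in M, so the path is augmenting.)
Flipping edges along this path would increase |M| from 3 to 4.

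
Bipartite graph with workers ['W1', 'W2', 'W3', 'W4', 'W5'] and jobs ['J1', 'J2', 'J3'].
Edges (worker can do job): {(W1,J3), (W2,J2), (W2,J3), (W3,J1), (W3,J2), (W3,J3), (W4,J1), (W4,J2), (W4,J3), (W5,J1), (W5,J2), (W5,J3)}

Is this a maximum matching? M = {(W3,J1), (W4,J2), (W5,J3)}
Yes, size 3 is maximum

Proposed matching has size 3.
Maximum matching size for this graph: 3.

This is a maximum matching.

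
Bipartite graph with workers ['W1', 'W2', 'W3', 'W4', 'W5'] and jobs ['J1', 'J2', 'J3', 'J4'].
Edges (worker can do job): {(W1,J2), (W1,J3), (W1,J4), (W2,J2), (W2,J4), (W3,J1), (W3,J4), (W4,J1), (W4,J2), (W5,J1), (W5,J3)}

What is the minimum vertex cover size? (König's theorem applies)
Minimum vertex cover size = 4

By König's theorem: in bipartite graphs,
min vertex cover = max matching = 4

Maximum matching has size 4, so minimum vertex cover also has size 4.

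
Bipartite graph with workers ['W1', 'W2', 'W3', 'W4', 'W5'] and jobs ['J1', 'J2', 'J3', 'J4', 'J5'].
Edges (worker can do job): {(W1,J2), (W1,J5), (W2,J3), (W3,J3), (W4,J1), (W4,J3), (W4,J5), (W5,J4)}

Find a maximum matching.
Matching: {(W1,J2), (W3,J3), (W4,J5), (W5,J4)}

Maximum matching (size 4):
  W1 → J2
  W3 → J3
  W4 → J5
  W5 → J4

Each worker is assigned to at most one job, and each job to at most one worker.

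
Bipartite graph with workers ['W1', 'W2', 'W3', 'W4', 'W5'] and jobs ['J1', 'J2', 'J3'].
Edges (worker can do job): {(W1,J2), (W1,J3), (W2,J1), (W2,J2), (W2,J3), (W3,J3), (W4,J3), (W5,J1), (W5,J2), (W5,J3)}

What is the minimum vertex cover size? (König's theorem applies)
Minimum vertex cover size = 3

By König's theorem: in bipartite graphs,
min vertex cover = max matching = 3

Maximum matching has size 3, so minimum vertex cover also has size 3.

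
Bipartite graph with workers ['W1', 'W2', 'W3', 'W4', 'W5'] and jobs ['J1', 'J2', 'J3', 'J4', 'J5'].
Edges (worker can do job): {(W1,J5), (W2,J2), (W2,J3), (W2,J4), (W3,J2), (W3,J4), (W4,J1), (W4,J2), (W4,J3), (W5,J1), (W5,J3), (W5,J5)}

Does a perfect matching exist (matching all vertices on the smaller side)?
Yes, perfect matching exists (size 5)

Perfect matching: {(W1,J5), (W2,J4), (W3,J2), (W4,J3), (W5,J1)}
All 5 vertices on the smaller side are matched.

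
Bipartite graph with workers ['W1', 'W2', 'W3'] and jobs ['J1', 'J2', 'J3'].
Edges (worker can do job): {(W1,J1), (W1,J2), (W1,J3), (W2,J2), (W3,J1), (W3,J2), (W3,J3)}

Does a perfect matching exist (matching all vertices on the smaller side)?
Yes, perfect matching exists (size 3)

Perfect matching: {(W1,J1), (W2,J2), (W3,J3)}
All 3 vertices on the smaller side are matched.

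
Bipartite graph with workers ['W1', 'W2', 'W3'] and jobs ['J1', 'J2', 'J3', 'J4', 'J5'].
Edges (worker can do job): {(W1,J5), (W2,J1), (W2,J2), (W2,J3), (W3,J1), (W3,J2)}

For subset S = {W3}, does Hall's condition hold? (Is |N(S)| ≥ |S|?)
Yes: |N(S)| = 2, |S| = 1

Subset S = {W3}
Neighbors N(S) = {J1, J2}

|N(S)| = 2, |S| = 1
Hall's condition: |N(S)| ≥ |S| is satisfied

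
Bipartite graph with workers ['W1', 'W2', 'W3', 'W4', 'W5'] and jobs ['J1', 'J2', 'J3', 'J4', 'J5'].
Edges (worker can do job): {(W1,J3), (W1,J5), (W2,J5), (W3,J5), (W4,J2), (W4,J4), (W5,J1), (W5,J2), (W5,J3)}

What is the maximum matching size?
Maximum matching size = 4

Maximum matching: {(W1,J3), (W3,J5), (W4,J2), (W5,J1)}
Size: 4

This assigns 4 workers to 4 distinct jobs.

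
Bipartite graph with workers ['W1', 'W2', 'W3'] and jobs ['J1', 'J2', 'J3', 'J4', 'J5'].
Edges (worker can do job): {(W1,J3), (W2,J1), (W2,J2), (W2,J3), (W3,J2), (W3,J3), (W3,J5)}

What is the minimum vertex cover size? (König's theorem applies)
Minimum vertex cover size = 3

By König's theorem: in bipartite graphs,
min vertex cover = max matching = 3

Maximum matching has size 3, so minimum vertex cover also has size 3.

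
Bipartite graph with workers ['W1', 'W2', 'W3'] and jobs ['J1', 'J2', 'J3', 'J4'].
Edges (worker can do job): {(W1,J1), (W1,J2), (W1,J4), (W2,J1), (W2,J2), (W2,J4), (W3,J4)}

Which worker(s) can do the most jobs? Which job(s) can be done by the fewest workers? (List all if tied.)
Most versatile: W1, W2 (3 jobs); Least covered: J3 (0 workers)

Worker degrees (jobs they can do): W1:3, W2:3, W3:1
Job degrees (workers who can do it): J1:2, J2:2, J3:0, J4:3

Maximum worker degree is 3, achieved by: W1, W2
Minimum job degree is 0, achieved by: J3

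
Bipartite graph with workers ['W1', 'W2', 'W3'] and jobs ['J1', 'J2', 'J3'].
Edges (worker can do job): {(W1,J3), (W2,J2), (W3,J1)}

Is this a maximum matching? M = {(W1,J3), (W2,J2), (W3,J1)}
Yes, size 3 is maximum

Proposed matching has size 3.
Maximum matching size for this graph: 3.

This is a maximum matching.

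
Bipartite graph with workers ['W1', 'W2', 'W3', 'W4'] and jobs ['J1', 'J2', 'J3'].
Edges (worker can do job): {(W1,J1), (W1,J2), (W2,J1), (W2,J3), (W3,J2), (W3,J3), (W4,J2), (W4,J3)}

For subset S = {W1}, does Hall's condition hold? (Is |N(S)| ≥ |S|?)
Yes: |N(S)| = 2, |S| = 1

Subset S = {W1}
Neighbors N(S) = {J1, J2}

|N(S)| = 2, |S| = 1
Hall's condition: |N(S)| ≥ |S| is satisfied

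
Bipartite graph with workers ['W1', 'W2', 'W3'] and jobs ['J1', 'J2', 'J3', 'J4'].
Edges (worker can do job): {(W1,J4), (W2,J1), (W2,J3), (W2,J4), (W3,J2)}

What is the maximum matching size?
Maximum matching size = 3

Maximum matching: {(W1,J4), (W2,J3), (W3,J2)}
Size: 3

This assigns 3 workers to 3 distinct jobs.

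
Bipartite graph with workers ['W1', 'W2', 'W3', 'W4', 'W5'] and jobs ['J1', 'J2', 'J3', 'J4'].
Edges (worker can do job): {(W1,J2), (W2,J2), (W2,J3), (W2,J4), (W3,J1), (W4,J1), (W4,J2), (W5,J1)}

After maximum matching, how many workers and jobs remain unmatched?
Unmatched: 2 workers, 1 jobs

Maximum matching size: 3
Workers: 5 total, 3 matched, 2 unmatched
Jobs: 4 total, 3 matched, 1 unmatched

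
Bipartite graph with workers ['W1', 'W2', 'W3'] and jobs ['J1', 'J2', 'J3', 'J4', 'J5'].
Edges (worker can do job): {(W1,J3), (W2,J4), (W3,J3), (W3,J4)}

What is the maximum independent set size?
Maximum independent set = 6

By König's theorem:
- Min vertex cover = Max matching = 2
- Max independent set = Total vertices - Min vertex cover
- Max independent set = 8 - 2 = 6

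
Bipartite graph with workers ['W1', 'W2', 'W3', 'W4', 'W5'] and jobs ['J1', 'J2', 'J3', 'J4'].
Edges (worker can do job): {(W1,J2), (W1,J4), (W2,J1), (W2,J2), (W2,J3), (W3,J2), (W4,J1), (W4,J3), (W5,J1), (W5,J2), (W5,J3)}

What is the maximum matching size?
Maximum matching size = 4

Maximum matching: {(W1,J4), (W3,J2), (W4,J1), (W5,J3)}
Size: 4

This assigns 4 workers to 4 distinct jobs.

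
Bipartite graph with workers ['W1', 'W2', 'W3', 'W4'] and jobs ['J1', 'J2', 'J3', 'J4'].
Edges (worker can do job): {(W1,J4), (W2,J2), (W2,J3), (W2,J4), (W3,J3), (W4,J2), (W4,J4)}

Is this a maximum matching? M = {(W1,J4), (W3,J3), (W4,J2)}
Yes, size 3 is maximum

Proposed matching has size 3.
Maximum matching size for this graph: 3.

This is a maximum matching.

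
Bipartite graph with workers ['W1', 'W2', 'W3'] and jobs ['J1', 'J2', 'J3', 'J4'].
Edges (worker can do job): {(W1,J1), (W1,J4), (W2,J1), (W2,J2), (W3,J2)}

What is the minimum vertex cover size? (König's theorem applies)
Minimum vertex cover size = 3

By König's theorem: in bipartite graphs,
min vertex cover = max matching = 3

Maximum matching has size 3, so minimum vertex cover also has size 3.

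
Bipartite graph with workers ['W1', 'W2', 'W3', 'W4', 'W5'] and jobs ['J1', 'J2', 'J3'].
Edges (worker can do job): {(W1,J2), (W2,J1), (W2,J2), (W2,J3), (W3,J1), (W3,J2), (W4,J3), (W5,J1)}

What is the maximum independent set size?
Maximum independent set = 5

By König's theorem:
- Min vertex cover = Max matching = 3
- Max independent set = Total vertices - Min vertex cover
- Max independent set = 8 - 3 = 5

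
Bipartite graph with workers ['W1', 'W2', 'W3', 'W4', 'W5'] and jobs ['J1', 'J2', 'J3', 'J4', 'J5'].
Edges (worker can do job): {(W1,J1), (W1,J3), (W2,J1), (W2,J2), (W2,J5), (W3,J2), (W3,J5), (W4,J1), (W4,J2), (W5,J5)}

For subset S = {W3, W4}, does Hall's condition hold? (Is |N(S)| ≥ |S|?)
Yes: |N(S)| = 3, |S| = 2

Subset S = {W3, W4}
Neighbors N(S) = {J1, J2, J5}

|N(S)| = 3, |S| = 2
Hall's condition: |N(S)| ≥ |S| is satisfied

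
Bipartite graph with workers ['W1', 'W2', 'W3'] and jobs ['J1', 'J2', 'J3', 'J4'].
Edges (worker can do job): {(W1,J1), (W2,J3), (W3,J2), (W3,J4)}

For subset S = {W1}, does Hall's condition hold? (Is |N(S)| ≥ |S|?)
Yes: |N(S)| = 1, |S| = 1

Subset S = {W1}
Neighbors N(S) = {J1}

|N(S)| = 1, |S| = 1
Hall's condition: |N(S)| ≥ |S| is satisfied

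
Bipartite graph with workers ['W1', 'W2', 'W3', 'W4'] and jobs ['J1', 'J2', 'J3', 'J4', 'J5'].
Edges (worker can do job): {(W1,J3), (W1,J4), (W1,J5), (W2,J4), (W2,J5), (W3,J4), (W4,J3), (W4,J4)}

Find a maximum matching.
Matching: {(W1,J3), (W2,J5), (W4,J4)}

Maximum matching (size 3):
  W1 → J3
  W2 → J5
  W4 → J4

Each worker is assigned to at most one job, and each job to at most one worker.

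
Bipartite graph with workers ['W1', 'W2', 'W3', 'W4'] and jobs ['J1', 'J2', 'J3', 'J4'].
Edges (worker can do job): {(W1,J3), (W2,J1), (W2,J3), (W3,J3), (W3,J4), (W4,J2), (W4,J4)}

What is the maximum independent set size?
Maximum independent set = 4

By König's theorem:
- Min vertex cover = Max matching = 4
- Max independent set = Total vertices - Min vertex cover
- Max independent set = 8 - 4 = 4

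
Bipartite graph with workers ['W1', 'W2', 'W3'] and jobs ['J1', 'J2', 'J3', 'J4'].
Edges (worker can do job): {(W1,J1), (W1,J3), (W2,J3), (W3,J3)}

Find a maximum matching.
Matching: {(W1,J1), (W3,J3)}

Maximum matching (size 2):
  W1 → J1
  W3 → J3

Each worker is assigned to at most one job, and each job to at most one worker.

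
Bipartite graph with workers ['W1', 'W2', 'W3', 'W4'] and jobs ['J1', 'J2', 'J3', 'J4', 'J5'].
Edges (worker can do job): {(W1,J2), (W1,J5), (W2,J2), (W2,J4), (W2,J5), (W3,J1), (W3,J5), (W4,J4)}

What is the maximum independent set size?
Maximum independent set = 5

By König's theorem:
- Min vertex cover = Max matching = 4
- Max independent set = Total vertices - Min vertex cover
- Max independent set = 9 - 4 = 5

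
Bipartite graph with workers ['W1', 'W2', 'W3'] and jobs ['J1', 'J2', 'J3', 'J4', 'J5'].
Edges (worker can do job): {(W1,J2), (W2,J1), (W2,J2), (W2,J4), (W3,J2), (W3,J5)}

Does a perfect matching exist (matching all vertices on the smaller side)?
Yes, perfect matching exists (size 3)

Perfect matching: {(W1,J2), (W2,J4), (W3,J5)}
All 3 vertices on the smaller side are matched.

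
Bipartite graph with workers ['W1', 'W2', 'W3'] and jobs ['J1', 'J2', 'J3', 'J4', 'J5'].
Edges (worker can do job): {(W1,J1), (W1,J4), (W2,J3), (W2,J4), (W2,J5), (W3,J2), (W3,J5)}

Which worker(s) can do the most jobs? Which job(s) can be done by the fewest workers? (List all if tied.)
Most versatile: W2 (3 jobs); Least covered: J1, J2, J3 (1 workers)

Worker degrees (jobs they can do): W1:2, W2:3, W3:2
Job degrees (workers who can do it): J1:1, J2:1, J3:1, J4:2, J5:2

Maximum worker degree is 3, achieved by: W2
Minimum job degree is 1, achieved by: J1, J2, J3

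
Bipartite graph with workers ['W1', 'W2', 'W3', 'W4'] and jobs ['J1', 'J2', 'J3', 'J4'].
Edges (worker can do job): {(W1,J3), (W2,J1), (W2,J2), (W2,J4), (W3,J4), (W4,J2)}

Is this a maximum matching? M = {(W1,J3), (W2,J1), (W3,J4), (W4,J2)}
Yes, size 4 is maximum

Proposed matching has size 4.
Maximum matching size for this graph: 4.

This is a maximum matching.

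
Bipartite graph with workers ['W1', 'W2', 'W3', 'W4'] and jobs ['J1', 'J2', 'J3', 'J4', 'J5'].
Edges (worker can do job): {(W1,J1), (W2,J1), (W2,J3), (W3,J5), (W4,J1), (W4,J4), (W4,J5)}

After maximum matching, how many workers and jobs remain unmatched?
Unmatched: 0 workers, 1 jobs

Maximum matching size: 4
Workers: 4 total, 4 matched, 0 unmatched
Jobs: 5 total, 4 matched, 1 unmatched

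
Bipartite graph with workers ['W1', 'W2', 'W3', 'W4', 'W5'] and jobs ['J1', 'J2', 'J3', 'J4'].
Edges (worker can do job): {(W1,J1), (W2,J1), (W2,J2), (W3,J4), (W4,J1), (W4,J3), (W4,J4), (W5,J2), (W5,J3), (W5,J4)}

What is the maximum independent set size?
Maximum independent set = 5

By König's theorem:
- Min vertex cover = Max matching = 4
- Max independent set = Total vertices - Min vertex cover
- Max independent set = 9 - 4 = 5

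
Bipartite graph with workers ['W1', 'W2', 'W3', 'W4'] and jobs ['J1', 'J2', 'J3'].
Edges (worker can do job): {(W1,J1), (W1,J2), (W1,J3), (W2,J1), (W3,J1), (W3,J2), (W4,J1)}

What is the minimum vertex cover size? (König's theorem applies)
Minimum vertex cover size = 3

By König's theorem: in bipartite graphs,
min vertex cover = max matching = 3

Maximum matching has size 3, so minimum vertex cover also has size 3.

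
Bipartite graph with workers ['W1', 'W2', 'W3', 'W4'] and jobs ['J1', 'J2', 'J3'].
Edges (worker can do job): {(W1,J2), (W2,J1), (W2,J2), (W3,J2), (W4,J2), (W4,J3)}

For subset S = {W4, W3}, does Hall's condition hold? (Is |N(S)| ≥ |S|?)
Yes: |N(S)| = 2, |S| = 2

Subset S = {W4, W3}
Neighbors N(S) = {J2, J3}

|N(S)| = 2, |S| = 2
Hall's condition: |N(S)| ≥ |S| is satisfied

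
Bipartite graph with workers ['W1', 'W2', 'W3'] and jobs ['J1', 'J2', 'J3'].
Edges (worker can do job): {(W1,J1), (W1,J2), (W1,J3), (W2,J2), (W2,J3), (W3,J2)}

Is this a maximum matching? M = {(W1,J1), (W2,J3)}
No, size 2 is not maximum

Proposed matching has size 2.
Maximum matching size for this graph: 3.

This is NOT maximum - can be improved to size 3.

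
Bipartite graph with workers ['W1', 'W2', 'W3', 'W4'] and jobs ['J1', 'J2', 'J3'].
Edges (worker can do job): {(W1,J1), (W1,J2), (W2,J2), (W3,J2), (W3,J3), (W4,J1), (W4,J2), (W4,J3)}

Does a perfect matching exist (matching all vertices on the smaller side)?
Yes, perfect matching exists (size 3)

Perfect matching: {(W1,J1), (W3,J2), (W4,J3)}
All 3 vertices on the smaller side are matched.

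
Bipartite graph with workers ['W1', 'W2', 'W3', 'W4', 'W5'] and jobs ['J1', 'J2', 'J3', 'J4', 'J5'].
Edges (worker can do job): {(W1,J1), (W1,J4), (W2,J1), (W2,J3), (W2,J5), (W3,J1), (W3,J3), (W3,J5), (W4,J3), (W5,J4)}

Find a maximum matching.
Matching: {(W1,J1), (W2,J5), (W3,J3), (W5,J4)}

Maximum matching (size 4):
  W1 → J1
  W2 → J5
  W3 → J3
  W5 → J4

Each worker is assigned to at most one job, and each job to at most one worker.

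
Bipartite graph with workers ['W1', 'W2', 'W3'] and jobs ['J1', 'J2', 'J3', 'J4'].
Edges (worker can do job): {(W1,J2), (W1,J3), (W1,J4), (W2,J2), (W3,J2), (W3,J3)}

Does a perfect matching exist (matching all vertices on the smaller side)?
Yes, perfect matching exists (size 3)

Perfect matching: {(W1,J4), (W2,J2), (W3,J3)}
All 3 vertices on the smaller side are matched.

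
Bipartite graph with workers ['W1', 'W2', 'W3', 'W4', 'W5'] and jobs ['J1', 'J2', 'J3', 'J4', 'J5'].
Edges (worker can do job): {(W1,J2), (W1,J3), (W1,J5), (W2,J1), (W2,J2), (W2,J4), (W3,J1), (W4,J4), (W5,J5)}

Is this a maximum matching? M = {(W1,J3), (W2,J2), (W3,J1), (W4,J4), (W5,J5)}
Yes, size 5 is maximum

Proposed matching has size 5.
Maximum matching size for this graph: 5.

This is a maximum matching.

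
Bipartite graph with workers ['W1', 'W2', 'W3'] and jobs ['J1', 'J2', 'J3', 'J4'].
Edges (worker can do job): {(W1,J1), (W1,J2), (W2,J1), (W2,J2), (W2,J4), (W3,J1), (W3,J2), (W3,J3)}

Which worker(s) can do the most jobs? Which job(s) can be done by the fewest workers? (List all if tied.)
Most versatile: W2, W3 (3 jobs); Least covered: J3, J4 (1 workers)

Worker degrees (jobs they can do): W1:2, W2:3, W3:3
Job degrees (workers who can do it): J1:3, J2:3, J3:1, J4:1

Maximum worker degree is 3, achieved by: W2, W3
Minimum job degree is 1, achieved by: J3, J4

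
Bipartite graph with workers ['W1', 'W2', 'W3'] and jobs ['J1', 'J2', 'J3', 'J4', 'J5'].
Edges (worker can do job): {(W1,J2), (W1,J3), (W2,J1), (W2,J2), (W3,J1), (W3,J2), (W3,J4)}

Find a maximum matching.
Matching: {(W1,J3), (W2,J1), (W3,J2)}

Maximum matching (size 3):
  W1 → J3
  W2 → J1
  W3 → J2

Each worker is assigned to at most one job, and each job to at most one worker.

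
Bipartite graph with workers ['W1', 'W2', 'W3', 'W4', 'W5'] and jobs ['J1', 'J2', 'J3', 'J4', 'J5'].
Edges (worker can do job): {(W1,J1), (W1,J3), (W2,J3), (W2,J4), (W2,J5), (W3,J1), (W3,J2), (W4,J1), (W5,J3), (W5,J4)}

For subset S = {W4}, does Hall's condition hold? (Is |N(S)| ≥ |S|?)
Yes: |N(S)| = 1, |S| = 1

Subset S = {W4}
Neighbors N(S) = {J1}

|N(S)| = 1, |S| = 1
Hall's condition: |N(S)| ≥ |S| is satisfied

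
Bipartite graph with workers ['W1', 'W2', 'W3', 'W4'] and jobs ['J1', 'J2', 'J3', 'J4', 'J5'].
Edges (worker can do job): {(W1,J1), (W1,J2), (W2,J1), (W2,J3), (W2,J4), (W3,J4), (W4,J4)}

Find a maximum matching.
Matching: {(W1,J2), (W2,J3), (W4,J4)}

Maximum matching (size 3):
  W1 → J2
  W2 → J3
  W4 → J4

Each worker is assigned to at most one job, and each job to at most one worker.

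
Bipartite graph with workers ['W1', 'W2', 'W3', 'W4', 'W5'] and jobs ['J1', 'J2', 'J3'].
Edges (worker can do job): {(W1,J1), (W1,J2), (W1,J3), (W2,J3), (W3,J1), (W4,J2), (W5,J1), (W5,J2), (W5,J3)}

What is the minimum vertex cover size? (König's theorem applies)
Minimum vertex cover size = 3

By König's theorem: in bipartite graphs,
min vertex cover = max matching = 3

Maximum matching has size 3, so minimum vertex cover also has size 3.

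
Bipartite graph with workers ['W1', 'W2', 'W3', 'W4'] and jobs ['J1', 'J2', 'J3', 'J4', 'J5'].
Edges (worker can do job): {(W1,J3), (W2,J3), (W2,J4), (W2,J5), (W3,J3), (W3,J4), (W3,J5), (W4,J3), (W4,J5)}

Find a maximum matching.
Matching: {(W2,J5), (W3,J4), (W4,J3)}

Maximum matching (size 3):
  W2 → J5
  W3 → J4
  W4 → J3

Each worker is assigned to at most one job, and each job to at most one worker.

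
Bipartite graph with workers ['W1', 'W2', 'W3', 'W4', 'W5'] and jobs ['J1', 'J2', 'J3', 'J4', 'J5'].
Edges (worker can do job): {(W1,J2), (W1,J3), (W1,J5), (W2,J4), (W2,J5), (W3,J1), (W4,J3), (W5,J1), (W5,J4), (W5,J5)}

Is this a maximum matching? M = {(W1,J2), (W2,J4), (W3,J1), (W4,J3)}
No, size 4 is not maximum

Proposed matching has size 4.
Maximum matching size for this graph: 5.

This is NOT maximum - can be improved to size 5.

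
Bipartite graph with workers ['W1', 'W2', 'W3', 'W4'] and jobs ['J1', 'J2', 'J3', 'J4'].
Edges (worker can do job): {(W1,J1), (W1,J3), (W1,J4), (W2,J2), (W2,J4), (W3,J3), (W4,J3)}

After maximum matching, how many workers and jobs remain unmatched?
Unmatched: 1 workers, 1 jobs

Maximum matching size: 3
Workers: 4 total, 3 matched, 1 unmatched
Jobs: 4 total, 3 matched, 1 unmatched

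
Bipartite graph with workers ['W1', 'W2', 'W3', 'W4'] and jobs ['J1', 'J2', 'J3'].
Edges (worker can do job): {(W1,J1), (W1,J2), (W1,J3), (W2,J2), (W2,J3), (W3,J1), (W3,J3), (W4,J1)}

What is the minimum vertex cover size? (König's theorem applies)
Minimum vertex cover size = 3

By König's theorem: in bipartite graphs,
min vertex cover = max matching = 3

Maximum matching has size 3, so minimum vertex cover also has size 3.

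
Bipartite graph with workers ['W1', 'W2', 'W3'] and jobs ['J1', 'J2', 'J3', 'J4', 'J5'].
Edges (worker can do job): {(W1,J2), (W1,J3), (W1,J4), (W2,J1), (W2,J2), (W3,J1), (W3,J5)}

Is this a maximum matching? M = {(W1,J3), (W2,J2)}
No, size 2 is not maximum

Proposed matching has size 2.
Maximum matching size for this graph: 3.

This is NOT maximum - can be improved to size 3.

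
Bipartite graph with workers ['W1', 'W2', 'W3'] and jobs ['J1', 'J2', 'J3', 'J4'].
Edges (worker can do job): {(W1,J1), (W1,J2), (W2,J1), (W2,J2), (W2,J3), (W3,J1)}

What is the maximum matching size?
Maximum matching size = 3

Maximum matching: {(W1,J2), (W2,J3), (W3,J1)}
Size: 3

This assigns 3 workers to 3 distinct jobs.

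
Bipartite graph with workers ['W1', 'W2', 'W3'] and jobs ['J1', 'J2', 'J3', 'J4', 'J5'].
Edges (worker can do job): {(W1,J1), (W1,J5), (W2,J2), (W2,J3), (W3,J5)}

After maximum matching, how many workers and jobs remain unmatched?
Unmatched: 0 workers, 2 jobs

Maximum matching size: 3
Workers: 3 total, 3 matched, 0 unmatched
Jobs: 5 total, 3 matched, 2 unmatched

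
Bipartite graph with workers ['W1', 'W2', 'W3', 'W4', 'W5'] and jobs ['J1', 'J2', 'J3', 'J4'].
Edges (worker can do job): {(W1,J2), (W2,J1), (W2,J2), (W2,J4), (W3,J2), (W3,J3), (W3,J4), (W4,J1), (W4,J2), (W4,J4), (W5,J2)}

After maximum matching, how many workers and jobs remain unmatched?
Unmatched: 1 workers, 0 jobs

Maximum matching size: 4
Workers: 5 total, 4 matched, 1 unmatched
Jobs: 4 total, 4 matched, 0 unmatched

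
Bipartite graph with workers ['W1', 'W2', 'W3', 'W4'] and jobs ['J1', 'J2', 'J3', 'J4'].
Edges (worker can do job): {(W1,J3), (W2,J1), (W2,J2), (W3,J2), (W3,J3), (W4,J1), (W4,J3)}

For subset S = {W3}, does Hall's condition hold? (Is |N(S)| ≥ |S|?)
Yes: |N(S)| = 2, |S| = 1

Subset S = {W3}
Neighbors N(S) = {J2, J3}

|N(S)| = 2, |S| = 1
Hall's condition: |N(S)| ≥ |S| is satisfied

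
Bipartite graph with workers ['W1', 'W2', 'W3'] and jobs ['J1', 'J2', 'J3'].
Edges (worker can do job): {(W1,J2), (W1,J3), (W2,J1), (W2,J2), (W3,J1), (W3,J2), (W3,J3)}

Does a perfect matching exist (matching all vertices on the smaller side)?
Yes, perfect matching exists (size 3)

Perfect matching: {(W1,J2), (W2,J1), (W3,J3)}
All 3 vertices on the smaller side are matched.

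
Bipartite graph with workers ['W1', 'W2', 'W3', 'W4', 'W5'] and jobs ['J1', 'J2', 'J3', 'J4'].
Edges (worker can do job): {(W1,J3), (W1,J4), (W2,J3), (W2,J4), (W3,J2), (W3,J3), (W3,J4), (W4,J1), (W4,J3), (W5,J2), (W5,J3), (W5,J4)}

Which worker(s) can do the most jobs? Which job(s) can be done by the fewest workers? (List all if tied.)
Most versatile: W3, W5 (3 jobs); Least covered: J1 (1 workers)

Worker degrees (jobs they can do): W1:2, W2:2, W3:3, W4:2, W5:3
Job degrees (workers who can do it): J1:1, J2:2, J3:5, J4:4

Maximum worker degree is 3, achieved by: W3, W5
Minimum job degree is 1, achieved by: J1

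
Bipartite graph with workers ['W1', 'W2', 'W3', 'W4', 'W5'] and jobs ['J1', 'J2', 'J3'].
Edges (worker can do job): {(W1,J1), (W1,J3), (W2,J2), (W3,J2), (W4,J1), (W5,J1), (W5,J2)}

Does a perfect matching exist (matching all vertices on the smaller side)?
Yes, perfect matching exists (size 3)

Perfect matching: {(W1,J3), (W3,J2), (W5,J1)}
All 3 vertices on the smaller side are matched.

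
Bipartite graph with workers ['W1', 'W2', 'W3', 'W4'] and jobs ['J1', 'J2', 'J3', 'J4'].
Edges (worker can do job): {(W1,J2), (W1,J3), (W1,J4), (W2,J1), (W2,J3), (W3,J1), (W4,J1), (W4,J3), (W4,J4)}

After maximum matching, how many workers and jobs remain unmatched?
Unmatched: 0 workers, 0 jobs

Maximum matching size: 4
Workers: 4 total, 4 matched, 0 unmatched
Jobs: 4 total, 4 matched, 0 unmatched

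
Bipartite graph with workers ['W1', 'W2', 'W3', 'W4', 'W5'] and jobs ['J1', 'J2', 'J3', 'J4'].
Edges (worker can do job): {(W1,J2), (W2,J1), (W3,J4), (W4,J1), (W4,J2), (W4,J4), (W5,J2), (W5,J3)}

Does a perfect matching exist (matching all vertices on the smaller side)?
Yes, perfect matching exists (size 4)

Perfect matching: {(W1,J2), (W3,J4), (W4,J1), (W5,J3)}
All 4 vertices on the smaller side are matched.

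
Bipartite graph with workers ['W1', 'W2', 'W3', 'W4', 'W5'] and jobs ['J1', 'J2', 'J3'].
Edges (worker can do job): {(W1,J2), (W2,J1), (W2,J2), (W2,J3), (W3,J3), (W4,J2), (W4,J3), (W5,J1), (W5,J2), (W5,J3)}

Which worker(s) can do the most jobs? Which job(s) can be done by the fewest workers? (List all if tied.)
Most versatile: W2, W5 (3 jobs); Least covered: J1 (2 workers)

Worker degrees (jobs they can do): W1:1, W2:3, W3:1, W4:2, W5:3
Job degrees (workers who can do it): J1:2, J2:4, J3:4

Maximum worker degree is 3, achieved by: W2, W5
Minimum job degree is 2, achieved by: J1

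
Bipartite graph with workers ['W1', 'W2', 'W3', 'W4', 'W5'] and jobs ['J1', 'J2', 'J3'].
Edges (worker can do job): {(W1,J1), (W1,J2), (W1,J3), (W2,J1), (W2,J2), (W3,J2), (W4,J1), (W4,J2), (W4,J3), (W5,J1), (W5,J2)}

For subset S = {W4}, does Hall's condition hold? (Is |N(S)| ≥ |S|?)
Yes: |N(S)| = 3, |S| = 1

Subset S = {W4}
Neighbors N(S) = {J1, J2, J3}

|N(S)| = 3, |S| = 1
Hall's condition: |N(S)| ≥ |S| is satisfied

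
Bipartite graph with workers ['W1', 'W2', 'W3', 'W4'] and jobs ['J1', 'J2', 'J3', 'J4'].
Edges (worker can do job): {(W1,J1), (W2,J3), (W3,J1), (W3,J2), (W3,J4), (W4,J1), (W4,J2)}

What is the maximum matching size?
Maximum matching size = 4

Maximum matching: {(W1,J1), (W2,J3), (W3,J4), (W4,J2)}
Size: 4

This assigns 4 workers to 4 distinct jobs.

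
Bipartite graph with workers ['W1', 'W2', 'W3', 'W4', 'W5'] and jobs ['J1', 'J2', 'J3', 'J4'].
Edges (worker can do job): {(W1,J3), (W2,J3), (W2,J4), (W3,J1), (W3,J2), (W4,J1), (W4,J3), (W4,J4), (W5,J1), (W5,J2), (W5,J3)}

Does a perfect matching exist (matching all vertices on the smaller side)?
Yes, perfect matching exists (size 4)

Perfect matching: {(W2,J4), (W3,J1), (W4,J3), (W5,J2)}
All 4 vertices on the smaller side are matched.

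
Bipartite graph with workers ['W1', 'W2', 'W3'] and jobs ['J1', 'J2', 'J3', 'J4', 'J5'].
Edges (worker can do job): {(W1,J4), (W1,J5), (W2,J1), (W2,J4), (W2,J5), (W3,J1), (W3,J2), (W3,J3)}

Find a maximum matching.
Matching: {(W1,J4), (W2,J1), (W3,J3)}

Maximum matching (size 3):
  W1 → J4
  W2 → J1
  W3 → J3

Each worker is assigned to at most one job, and each job to at most one worker.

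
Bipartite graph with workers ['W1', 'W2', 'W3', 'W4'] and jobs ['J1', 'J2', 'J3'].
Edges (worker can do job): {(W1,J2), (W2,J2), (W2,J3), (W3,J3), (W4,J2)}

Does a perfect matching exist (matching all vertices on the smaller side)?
No, maximum matching has size 2 < 3

Maximum matching has size 2, need 3 for perfect matching.
Unmatched workers: ['W1', 'W2']
Unmatched jobs: ['J1']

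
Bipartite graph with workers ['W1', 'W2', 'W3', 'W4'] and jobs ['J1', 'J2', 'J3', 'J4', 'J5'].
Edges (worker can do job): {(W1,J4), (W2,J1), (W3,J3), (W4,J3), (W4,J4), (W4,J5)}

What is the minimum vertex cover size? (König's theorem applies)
Minimum vertex cover size = 4

By König's theorem: in bipartite graphs,
min vertex cover = max matching = 4

Maximum matching has size 4, so minimum vertex cover also has size 4.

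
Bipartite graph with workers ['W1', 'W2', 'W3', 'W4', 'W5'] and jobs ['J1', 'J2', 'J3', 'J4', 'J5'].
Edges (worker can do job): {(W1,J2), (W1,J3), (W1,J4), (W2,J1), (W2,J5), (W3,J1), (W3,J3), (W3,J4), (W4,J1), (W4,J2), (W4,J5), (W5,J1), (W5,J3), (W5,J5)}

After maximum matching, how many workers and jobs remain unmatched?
Unmatched: 0 workers, 0 jobs

Maximum matching size: 5
Workers: 5 total, 5 matched, 0 unmatched
Jobs: 5 total, 5 matched, 0 unmatched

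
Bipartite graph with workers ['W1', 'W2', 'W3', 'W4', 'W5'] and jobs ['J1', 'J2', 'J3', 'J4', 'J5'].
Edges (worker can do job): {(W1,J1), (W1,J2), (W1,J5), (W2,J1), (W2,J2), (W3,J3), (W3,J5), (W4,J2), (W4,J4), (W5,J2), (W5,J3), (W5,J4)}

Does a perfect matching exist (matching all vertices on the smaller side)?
Yes, perfect matching exists (size 5)

Perfect matching: {(W1,J5), (W2,J1), (W3,J3), (W4,J2), (W5,J4)}
All 5 vertices on the smaller side are matched.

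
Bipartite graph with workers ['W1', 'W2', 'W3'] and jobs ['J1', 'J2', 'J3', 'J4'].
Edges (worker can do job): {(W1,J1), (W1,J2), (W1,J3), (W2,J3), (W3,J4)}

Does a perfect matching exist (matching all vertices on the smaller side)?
Yes, perfect matching exists (size 3)

Perfect matching: {(W1,J2), (W2,J3), (W3,J4)}
All 3 vertices on the smaller side are matched.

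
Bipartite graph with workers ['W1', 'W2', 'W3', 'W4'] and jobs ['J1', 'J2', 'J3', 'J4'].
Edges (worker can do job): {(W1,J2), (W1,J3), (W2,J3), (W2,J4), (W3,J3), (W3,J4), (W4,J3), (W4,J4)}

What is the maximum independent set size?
Maximum independent set = 5

By König's theorem:
- Min vertex cover = Max matching = 3
- Max independent set = Total vertices - Min vertex cover
- Max independent set = 8 - 3 = 5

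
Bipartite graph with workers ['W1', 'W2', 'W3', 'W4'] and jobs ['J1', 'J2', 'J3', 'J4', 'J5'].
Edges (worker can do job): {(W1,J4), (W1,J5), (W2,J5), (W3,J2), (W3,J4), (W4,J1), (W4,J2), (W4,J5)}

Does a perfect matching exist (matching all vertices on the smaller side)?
Yes, perfect matching exists (size 4)

Perfect matching: {(W1,J4), (W2,J5), (W3,J2), (W4,J1)}
All 4 vertices on the smaller side are matched.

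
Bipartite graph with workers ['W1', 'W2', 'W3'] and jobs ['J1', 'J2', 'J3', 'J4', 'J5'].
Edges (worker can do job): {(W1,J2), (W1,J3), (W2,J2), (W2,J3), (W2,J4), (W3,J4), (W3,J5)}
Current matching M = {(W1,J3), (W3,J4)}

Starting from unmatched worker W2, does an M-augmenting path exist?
Yes: W2 → J3 → W1 → J2

An M-augmenting path alternates non-matching / matching edges, starting and ending at unmatched vertices.
Path: W2 → J3 → W1 → J2
(J2 is unmatched in M, so the path is augmenting.)
Flipping edges along this path would increase |M| from 2 to 3.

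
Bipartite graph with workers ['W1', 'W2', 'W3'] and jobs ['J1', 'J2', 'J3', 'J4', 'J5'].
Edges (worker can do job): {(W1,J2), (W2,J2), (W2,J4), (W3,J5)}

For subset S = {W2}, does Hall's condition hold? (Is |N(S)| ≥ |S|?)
Yes: |N(S)| = 2, |S| = 1

Subset S = {W2}
Neighbors N(S) = {J2, J4}

|N(S)| = 2, |S| = 1
Hall's condition: |N(S)| ≥ |S| is satisfied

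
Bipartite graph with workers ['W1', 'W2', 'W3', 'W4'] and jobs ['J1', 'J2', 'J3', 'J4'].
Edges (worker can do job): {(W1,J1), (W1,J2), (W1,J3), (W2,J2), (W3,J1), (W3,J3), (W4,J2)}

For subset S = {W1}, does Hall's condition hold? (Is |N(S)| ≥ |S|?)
Yes: |N(S)| = 3, |S| = 1

Subset S = {W1}
Neighbors N(S) = {J1, J2, J3}

|N(S)| = 3, |S| = 1
Hall's condition: |N(S)| ≥ |S| is satisfied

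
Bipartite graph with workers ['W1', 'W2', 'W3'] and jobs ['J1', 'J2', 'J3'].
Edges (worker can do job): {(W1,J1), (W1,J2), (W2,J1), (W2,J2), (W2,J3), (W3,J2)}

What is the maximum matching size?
Maximum matching size = 3

Maximum matching: {(W1,J1), (W2,J3), (W3,J2)}
Size: 3

This assigns 3 workers to 3 distinct jobs.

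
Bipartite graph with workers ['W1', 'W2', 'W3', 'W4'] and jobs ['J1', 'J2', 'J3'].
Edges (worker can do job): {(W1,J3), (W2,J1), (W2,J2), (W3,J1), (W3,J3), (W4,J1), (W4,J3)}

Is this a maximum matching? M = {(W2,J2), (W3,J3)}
No, size 2 is not maximum

Proposed matching has size 2.
Maximum matching size for this graph: 3.

This is NOT maximum - can be improved to size 3.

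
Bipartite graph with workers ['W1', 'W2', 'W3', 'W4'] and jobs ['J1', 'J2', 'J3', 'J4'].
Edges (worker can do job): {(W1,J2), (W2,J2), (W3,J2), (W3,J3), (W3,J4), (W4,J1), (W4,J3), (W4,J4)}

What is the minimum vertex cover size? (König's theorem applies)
Minimum vertex cover size = 3

By König's theorem: in bipartite graphs,
min vertex cover = max matching = 3

Maximum matching has size 3, so minimum vertex cover also has size 3.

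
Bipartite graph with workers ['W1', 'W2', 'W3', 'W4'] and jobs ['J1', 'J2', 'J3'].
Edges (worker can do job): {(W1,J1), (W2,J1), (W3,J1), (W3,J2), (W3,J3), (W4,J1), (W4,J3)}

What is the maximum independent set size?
Maximum independent set = 4

By König's theorem:
- Min vertex cover = Max matching = 3
- Max independent set = Total vertices - Min vertex cover
- Max independent set = 7 - 3 = 4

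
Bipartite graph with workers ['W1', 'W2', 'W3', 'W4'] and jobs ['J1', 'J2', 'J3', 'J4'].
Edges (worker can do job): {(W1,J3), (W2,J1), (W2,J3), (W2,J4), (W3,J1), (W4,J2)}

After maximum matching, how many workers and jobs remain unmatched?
Unmatched: 0 workers, 0 jobs

Maximum matching size: 4
Workers: 4 total, 4 matched, 0 unmatched
Jobs: 4 total, 4 matched, 0 unmatched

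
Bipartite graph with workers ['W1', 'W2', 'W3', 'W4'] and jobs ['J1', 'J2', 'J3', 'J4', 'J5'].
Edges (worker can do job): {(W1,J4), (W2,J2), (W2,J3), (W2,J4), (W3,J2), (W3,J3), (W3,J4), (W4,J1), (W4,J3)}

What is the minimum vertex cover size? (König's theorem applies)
Minimum vertex cover size = 4

By König's theorem: in bipartite graphs,
min vertex cover = max matching = 4

Maximum matching has size 4, so minimum vertex cover also has size 4.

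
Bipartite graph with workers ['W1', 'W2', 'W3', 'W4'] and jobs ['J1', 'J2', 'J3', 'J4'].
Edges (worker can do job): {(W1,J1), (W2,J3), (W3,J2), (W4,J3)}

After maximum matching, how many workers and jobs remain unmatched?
Unmatched: 1 workers, 1 jobs

Maximum matching size: 3
Workers: 4 total, 3 matched, 1 unmatched
Jobs: 4 total, 3 matched, 1 unmatched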